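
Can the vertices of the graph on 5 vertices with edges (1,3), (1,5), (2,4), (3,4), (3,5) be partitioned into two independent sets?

Step 1: Attempt 2-coloring using BFS:
  Start at vertex 1, assign color 0
  Color vertex 3 with color 1 (neighbor of 1)
  Color vertex 5 with color 1 (neighbor of 1)
  Color vertex 4 with color 0 (neighbor of 3)

Step 2: Conflict found! Vertices 3 and 5 are adjacent but have the same color.
This means the graph contains an odd cycle.

The graph is NOT bipartite.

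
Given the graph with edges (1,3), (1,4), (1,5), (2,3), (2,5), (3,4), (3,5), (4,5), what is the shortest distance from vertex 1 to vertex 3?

Step 1: Build adjacency list:
  1: 3, 4, 5
  2: 3, 5
  3: 1, 2, 4, 5
  4: 1, 3, 5
  5: 1, 2, 3, 4

Step 2: BFS from vertex 1 to find shortest path to 3:
  vertex 3 reached at distance 1

Step 3: Shortest path: 1 -> 3
Path length: 1 edge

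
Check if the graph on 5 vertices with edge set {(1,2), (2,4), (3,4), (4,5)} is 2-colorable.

Step 1: Attempt 2-coloring using BFS:
  Start at vertex 1, assign color 0
  Color vertex 2 with color 1 (neighbor of 1)
  Color vertex 4 with color 0 (neighbor of 2)
  Color vertex 3 with color 1 (neighbor of 4)
  Color vertex 5 with color 1 (neighbor of 4)

Step 2: 2-coloring succeeded. No conflicts found.
  Set A (color 0): {1, 4}
  Set B (color 1): {2, 3, 5}

The graph is bipartite with partition {1, 4}, {2, 3, 5}.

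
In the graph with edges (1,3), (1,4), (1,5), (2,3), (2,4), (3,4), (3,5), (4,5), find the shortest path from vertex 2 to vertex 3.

Step 1: Build adjacency list:
  1: 3, 4, 5
  2: 3, 4
  3: 1, 2, 4, 5
  4: 1, 2, 3, 5
  5: 1, 3, 4

Step 2: BFS from vertex 2 to find shortest path to 3:
  vertex 3 reached at distance 1

Step 3: Shortest path: 2 -> 3
Path length: 1 edge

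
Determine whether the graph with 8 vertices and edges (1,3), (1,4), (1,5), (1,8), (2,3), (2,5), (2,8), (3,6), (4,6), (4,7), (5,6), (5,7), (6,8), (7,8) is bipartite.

Step 1: Attempt 2-coloring using BFS:
  Start at vertex 1, assign color 0
  Color vertex 3 with color 1 (neighbor of 1)
  Color vertex 4 with color 1 (neighbor of 1)
  Color vertex 5 with color 1 (neighbor of 1)
  Color vertex 8 with color 1 (neighbor of 1)
  Color vertex 2 with color 0 (neighbor of 3)
  Color vertex 6 with color 0 (neighbor of 3)
  Color vertex 7 with color 0 (neighbor of 4)

Step 2: 2-coloring succeeded. No conflicts found.
  Set A (color 0): {1, 2, 6, 7}
  Set B (color 1): {3, 4, 5, 8}

The graph is bipartite with partition {1, 2, 6, 7}, {3, 4, 5, 8}.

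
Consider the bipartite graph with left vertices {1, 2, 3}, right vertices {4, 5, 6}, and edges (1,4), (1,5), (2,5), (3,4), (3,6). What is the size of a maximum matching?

Step 1: List the neighbors of each left vertex:
  1: 4, 5
  2: 5
  3: 4, 6

Step 2: Greedily match left vertices, then look for augmenting paths:
  Match 1 -- 4
  Match 2 -- 5
  Match 3 -- 6
  No augmenting path remains.

Step 3: Verify this is maximum:
  Matching size 3 = min(|L|, |R|) = min(3, 3), which is an upper bound, so this matching is maximum.

Maximum matching: {(1,4), (2,5), (3,6)}
Size: 3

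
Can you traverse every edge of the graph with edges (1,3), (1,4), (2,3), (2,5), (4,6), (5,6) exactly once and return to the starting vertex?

Step 1: Find the degree of each vertex:
  deg(1) = 2
  deg(2) = 2
  deg(3) = 2
  deg(4) = 2
  deg(5) = 2
  deg(6) = 2

Step 2: Count vertices with odd degree:
  All vertices have even degree (0 odd-degree vertices)

Step 3: Apply Euler's theorem:
  - Eulerian circuit exists iff graph is connected and all vertices have even degree
  - Eulerian path exists iff graph is connected and has 0 or 2 odd-degree vertices

Graph is connected with 0 odd-degree vertices.
Both Eulerian circuit and Eulerian path exist.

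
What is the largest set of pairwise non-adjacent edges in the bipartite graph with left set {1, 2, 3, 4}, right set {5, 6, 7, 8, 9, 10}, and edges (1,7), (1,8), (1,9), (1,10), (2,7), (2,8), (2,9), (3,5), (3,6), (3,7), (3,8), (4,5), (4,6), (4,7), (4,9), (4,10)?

Step 1: List the neighbors of each left vertex:
  1: 7, 8, 9, 10
  2: 7, 8, 9
  3: 5, 6, 7, 8
  4: 5, 6, 7, 9, 10

Step 2: Greedily match left vertices, then look for augmenting paths:
  Match 1 -- 7
  Match 2 -- 8
  Match 3 -- 5
  Match 4 -- 6
  No augmenting path remains.

Step 3: Verify this is maximum:
  Matching size 4 = min(|L|, |R|) = min(4, 6), which is an upper bound, so this matching is maximum.

Maximum matching: {(1,7), (2,8), (3,5), (4,6)}
Size: 4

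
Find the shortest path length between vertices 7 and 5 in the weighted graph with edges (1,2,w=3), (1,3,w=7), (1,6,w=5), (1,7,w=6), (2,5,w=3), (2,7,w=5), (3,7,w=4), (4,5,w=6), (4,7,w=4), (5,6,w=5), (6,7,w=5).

Step 1: Build adjacency list with weights:
  1: 2(w=3), 3(w=7), 6(w=5), 7(w=6)
  2: 1(w=3), 5(w=3), 7(w=5)
  3: 1(w=7), 7(w=4)
  4: 5(w=6), 7(w=4)
  5: 2(w=3), 4(w=6), 6(w=5)
  6: 1(w=5), 5(w=5), 7(w=5)
  7: 1(w=6), 2(w=5), 3(w=4), 4(w=4), 6(w=5)

Step 2: Apply Dijkstra's algorithm from vertex 7:
  Visit vertex 7 (distance=0)
    Update dist[1] = 6
    Update dist[2] = 5
    Update dist[3] = 4
    Update dist[4] = 4
    Update dist[6] = 5
  Visit vertex 3 (distance=4)
  Visit vertex 4 (distance=4)
    Update dist[5] = 10
  Visit vertex 2 (distance=5)
    Update dist[5] = 8
  Visit vertex 6 (distance=5)
  Visit vertex 1 (distance=6)
  Visit vertex 5 (distance=8)

Step 3: Shortest path: 7 -> 2 -> 5
Total weight: 5 + 3 = 8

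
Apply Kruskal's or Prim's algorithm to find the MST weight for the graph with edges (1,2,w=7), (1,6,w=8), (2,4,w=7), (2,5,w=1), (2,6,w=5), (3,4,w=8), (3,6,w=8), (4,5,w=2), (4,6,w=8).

Apply Kruskal's algorithm (sort edges by weight, add if no cycle):

Sorted edges by weight:
  (2,5) w=1
  (4,5) w=2
  (2,6) w=5
  (1,2) w=7
  (2,4) w=7
  (1,6) w=8
  (3,6) w=8
  (3,4) w=8
  (4,6) w=8

Add edge (2,5) w=1 -- no cycle. Running total: 1
Add edge (4,5) w=2 -- no cycle. Running total: 3
Add edge (2,6) w=5 -- no cycle. Running total: 8
Add edge (1,2) w=7 -- no cycle. Running total: 15
Skip edge (2,4) w=7 -- would create cycle
Skip edge (1,6) w=8 -- would create cycle
Add edge (3,6) w=8 -- no cycle. Running total: 23

MST edges: (2,5,w=1), (4,5,w=2), (2,6,w=5), (1,2,w=7), (3,6,w=8)
Total MST weight: 1 + 2 + 5 + 7 + 8 = 23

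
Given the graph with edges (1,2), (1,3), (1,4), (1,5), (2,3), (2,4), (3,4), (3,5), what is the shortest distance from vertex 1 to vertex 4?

Step 1: Build adjacency list:
  1: 2, 3, 4, 5
  2: 1, 3, 4
  3: 1, 2, 4, 5
  4: 1, 2, 3
  5: 1, 3

Step 2: BFS from vertex 1 to find shortest path to 4:
  vertex 2 reached at distance 1
  vertex 3 reached at distance 1
  vertex 4 reached at distance 1

Step 3: Shortest path: 1 -> 4
Path length: 1 edge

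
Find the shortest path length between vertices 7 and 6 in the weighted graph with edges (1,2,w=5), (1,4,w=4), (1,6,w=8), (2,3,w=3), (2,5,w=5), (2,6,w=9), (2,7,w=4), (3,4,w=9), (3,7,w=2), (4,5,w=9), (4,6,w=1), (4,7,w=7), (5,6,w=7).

Step 1: Build adjacency list with weights:
  1: 2(w=5), 4(w=4), 6(w=8)
  2: 1(w=5), 3(w=3), 5(w=5), 6(w=9), 7(w=4)
  3: 2(w=3), 4(w=9), 7(w=2)
  4: 1(w=4), 3(w=9), 5(w=9), 6(w=1), 7(w=7)
  5: 2(w=5), 4(w=9), 6(w=7)
  6: 1(w=8), 2(w=9), 4(w=1), 5(w=7)
  7: 2(w=4), 3(w=2), 4(w=7)

Step 2: Apply Dijkstra's algorithm from vertex 7:
  Visit vertex 7 (distance=0)
    Update dist[2] = 4
    Update dist[3] = 2
    Update dist[4] = 7
  Visit vertex 3 (distance=2)
  Visit vertex 2 (distance=4)
    Update dist[1] = 9
    Update dist[5] = 9
    Update dist[6] = 13
  Visit vertex 4 (distance=7)
    Update dist[6] = 8
  Visit vertex 6 (distance=8)

Step 3: Shortest path: 7 -> 4 -> 6
Total weight: 7 + 1 = 8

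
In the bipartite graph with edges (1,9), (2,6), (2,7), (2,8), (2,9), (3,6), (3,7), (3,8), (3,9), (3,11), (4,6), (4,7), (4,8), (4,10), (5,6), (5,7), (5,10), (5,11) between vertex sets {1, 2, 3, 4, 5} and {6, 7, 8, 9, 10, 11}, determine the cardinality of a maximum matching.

Step 1: List the neighbors of each left vertex:
  1: 9
  2: 6, 7, 8, 9
  3: 6, 7, 8, 9, 11
  4: 6, 7, 8, 10
  5: 6, 7, 10, 11

Step 2: Greedily match left vertices, then look for augmenting paths:
  Match 1 -- 9
  Match 2 -- 6
  Match 3 -- 7
  Match 4 -- 8
  Match 5 -- 10
  No augmenting path remains.

Step 3: Verify this is maximum:
  Matching size 5 = min(|L|, |R|) = min(5, 6), which is an upper bound, so this matching is maximum.

Maximum matching: {(1,9), (2,6), (3,7), (4,8), (5,10)}
Size: 5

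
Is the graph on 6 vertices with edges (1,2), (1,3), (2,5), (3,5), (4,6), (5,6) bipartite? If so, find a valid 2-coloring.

Step 1: Attempt 2-coloring using BFS:
  Start at vertex 1, assign color 0
  Color vertex 2 with color 1 (neighbor of 1)
  Color vertex 3 with color 1 (neighbor of 1)
  Color vertex 5 with color 0 (neighbor of 2)
  Color vertex 6 with color 1 (neighbor of 5)
  Color vertex 4 with color 0 (neighbor of 6)

Step 2: 2-coloring succeeded. No conflicts found.
  Set A (color 0): {1, 4, 5}
  Set B (color 1): {2, 3, 6}

The graph is bipartite with partition {1, 4, 5}, {2, 3, 6}.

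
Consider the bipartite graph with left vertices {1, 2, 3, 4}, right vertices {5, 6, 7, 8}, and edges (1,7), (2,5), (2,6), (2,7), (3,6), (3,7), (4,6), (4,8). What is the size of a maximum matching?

Step 1: List the neighbors of each left vertex:
  1: 7
  2: 5, 6, 7
  3: 6, 7
  4: 6, 8

Step 2: Greedily match left vertices, then look for augmenting paths:
  Match 1 -- 7
  Match 2 -- 5
  Match 3 -- 6
  Match 4 -- 8
  No augmenting path remains.

Step 3: Verify this is maximum:
  Matching size 4 = min(|L|, |R|) = min(4, 4), which is an upper bound, so this matching is maximum.

Maximum matching: {(1,7), (2,5), (3,6), (4,8)}
Size: 4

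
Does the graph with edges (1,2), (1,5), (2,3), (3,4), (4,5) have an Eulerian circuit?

Step 1: Find the degree of each vertex:
  deg(1) = 2
  deg(2) = 2
  deg(3) = 2
  deg(4) = 2
  deg(5) = 2

Step 2: Count vertices with odd degree:
  All vertices have even degree (0 odd-degree vertices)

Step 3: Apply Euler's theorem:
  - Eulerian circuit exists iff graph is connected and all vertices have even degree
  - Eulerian path exists iff graph is connected and has 0 or 2 odd-degree vertices

Graph is connected with 0 odd-degree vertices.
Both Eulerian circuit and Eulerian path exist.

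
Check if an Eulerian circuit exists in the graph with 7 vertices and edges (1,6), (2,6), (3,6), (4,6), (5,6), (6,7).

Step 1: Find the degree of each vertex:
  deg(1) = 1
  deg(2) = 1
  deg(3) = 1
  deg(4) = 1
  deg(5) = 1
  deg(6) = 6
  deg(7) = 1

Step 2: Count vertices with odd degree:
  Odd-degree vertices: 1, 2, 3, 4, 5, 7 (6 total)

Step 3: Apply Euler's theorem:
  - Eulerian circuit exists iff graph is connected and all vertices have even degree
  - Eulerian path exists iff graph is connected and has 0 or 2 odd-degree vertices

Graph has 6 odd-degree vertices (need 0 or 2).
Neither Eulerian path nor Eulerian circuit exists.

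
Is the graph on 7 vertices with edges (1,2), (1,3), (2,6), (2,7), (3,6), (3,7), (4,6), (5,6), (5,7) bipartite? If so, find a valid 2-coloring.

Step 1: Attempt 2-coloring using BFS:
  Start at vertex 1, assign color 0
  Color vertex 2 with color 1 (neighbor of 1)
  Color vertex 3 with color 1 (neighbor of 1)
  Color vertex 6 with color 0 (neighbor of 2)
  Color vertex 7 with color 0 (neighbor of 2)
  Color vertex 4 with color 1 (neighbor of 6)
  Color vertex 5 with color 1 (neighbor of 6)

Step 2: 2-coloring succeeded. No conflicts found.
  Set A (color 0): {1, 6, 7}
  Set B (color 1): {2, 3, 4, 5}

The graph is bipartite with partition {1, 6, 7}, {2, 3, 4, 5}.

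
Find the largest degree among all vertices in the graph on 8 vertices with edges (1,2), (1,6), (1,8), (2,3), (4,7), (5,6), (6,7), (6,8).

Step 1: Count edges incident to each vertex:
  deg(1) = 3 (neighbors: 2, 6, 8)
  deg(2) = 2 (neighbors: 1, 3)
  deg(3) = 1 (neighbors: 2)
  deg(4) = 1 (neighbors: 7)
  deg(5) = 1 (neighbors: 6)
  deg(6) = 4 (neighbors: 1, 5, 7, 8)
  deg(7) = 2 (neighbors: 4, 6)
  deg(8) = 2 (neighbors: 1, 6)

Step 2: Find maximum:
  max(3, 2, 1, 1, 1, 4, 2, 2) = 4 (vertex 6)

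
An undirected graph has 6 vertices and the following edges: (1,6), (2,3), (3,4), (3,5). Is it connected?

Step 1: Build adjacency list from edges:
  1: 6
  2: 3
  3: 2, 4, 5
  4: 3
  5: 3
  6: 1

Step 2: Run BFS/DFS from vertex 1:
  Visited: {1, 6}
  Reached 2 of 6 vertices

Step 3: Only 2 of 6 vertices reached. Graph is disconnected.
Connected components: {1, 6}, {2, 3, 4, 5}
Answer: No, the graph is not connected (2 components).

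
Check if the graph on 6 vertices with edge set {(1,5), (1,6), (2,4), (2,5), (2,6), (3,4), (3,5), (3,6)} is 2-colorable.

Step 1: Attempt 2-coloring using BFS:
  Start at vertex 1, assign color 0
  Color vertex 5 with color 1 (neighbor of 1)
  Color vertex 6 with color 1 (neighbor of 1)
  Color vertex 2 with color 0 (neighbor of 5)
  Color vertex 3 with color 0 (neighbor of 5)
  Color vertex 4 with color 1 (neighbor of 2)

Step 2: 2-coloring succeeded. No conflicts found.
  Set A (color 0): {1, 2, 3}
  Set B (color 1): {4, 5, 6}

The graph is bipartite with partition {1, 2, 3}, {4, 5, 6}.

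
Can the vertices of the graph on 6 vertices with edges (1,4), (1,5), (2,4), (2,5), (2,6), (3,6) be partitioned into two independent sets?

Step 1: Attempt 2-coloring using BFS:
  Start at vertex 1, assign color 0
  Color vertex 4 with color 1 (neighbor of 1)
  Color vertex 5 with color 1 (neighbor of 1)
  Color vertex 2 with color 0 (neighbor of 4)
  Color vertex 6 with color 1 (neighbor of 2)
  Color vertex 3 with color 0 (neighbor of 6)

Step 2: 2-coloring succeeded. No conflicts found.
  Set A (color 0): {1, 2, 3}
  Set B (color 1): {4, 5, 6}

The graph is bipartite with partition {1, 2, 3}, {4, 5, 6}.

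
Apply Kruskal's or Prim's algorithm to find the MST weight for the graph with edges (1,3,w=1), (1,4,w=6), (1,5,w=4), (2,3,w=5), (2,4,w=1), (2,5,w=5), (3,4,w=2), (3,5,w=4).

Apply Kruskal's algorithm (sort edges by weight, add if no cycle):

Sorted edges by weight:
  (1,3) w=1
  (2,4) w=1
  (3,4) w=2
  (1,5) w=4
  (3,5) w=4
  (2,5) w=5
  (2,3) w=5
  (1,4) w=6

Add edge (1,3) w=1 -- no cycle. Running total: 1
Add edge (2,4) w=1 -- no cycle. Running total: 2
Add edge (3,4) w=2 -- no cycle. Running total: 4
Add edge (1,5) w=4 -- no cycle. Running total: 8

MST edges: (1,3,w=1), (2,4,w=1), (3,4,w=2), (1,5,w=4)
Total MST weight: 1 + 1 + 2 + 4 = 8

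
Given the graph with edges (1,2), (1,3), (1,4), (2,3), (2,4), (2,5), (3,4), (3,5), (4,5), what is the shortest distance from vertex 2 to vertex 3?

Step 1: Build adjacency list:
  1: 2, 3, 4
  2: 1, 3, 4, 5
  3: 1, 2, 4, 5
  4: 1, 2, 3, 5
  5: 2, 3, 4

Step 2: BFS from vertex 2 to find shortest path to 3:
  vertex 1 reached at distance 1
  vertex 3 reached at distance 1

Step 3: Shortest path: 2 -> 3
Path length: 1 edge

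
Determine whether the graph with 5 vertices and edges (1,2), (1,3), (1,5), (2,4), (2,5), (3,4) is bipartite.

Step 1: Attempt 2-coloring using BFS:
  Start at vertex 1, assign color 0
  Color vertex 2 with color 1 (neighbor of 1)
  Color vertex 3 with color 1 (neighbor of 1)
  Color vertex 5 with color 1 (neighbor of 1)
  Color vertex 4 with color 0 (neighbor of 2)

Step 2: Conflict found! Vertices 2 and 5 are adjacent but have the same color.
This means the graph contains an odd cycle.

The graph is NOT bipartite.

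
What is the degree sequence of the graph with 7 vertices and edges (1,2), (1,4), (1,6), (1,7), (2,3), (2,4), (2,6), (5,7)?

Step 1: Count edges incident to each vertex:
  deg(1) = 4 (neighbors: 2, 4, 6, 7)
  deg(2) = 4 (neighbors: 1, 3, 4, 6)
  deg(3) = 1 (neighbors: 2)
  deg(4) = 2 (neighbors: 1, 2)
  deg(5) = 1 (neighbors: 7)
  deg(6) = 2 (neighbors: 1, 2)
  deg(7) = 2 (neighbors: 1, 5)

Step 2: Sort degrees in non-increasing order:
  Degrees: [4, 4, 1, 2, 1, 2, 2] -> sorted: [4, 4, 2, 2, 2, 1, 1]

Degree sequence: [4, 4, 2, 2, 2, 1, 1]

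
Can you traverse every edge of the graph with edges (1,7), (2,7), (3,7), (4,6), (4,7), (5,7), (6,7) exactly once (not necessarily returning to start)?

Step 1: Find the degree of each vertex:
  deg(1) = 1
  deg(2) = 1
  deg(3) = 1
  deg(4) = 2
  deg(5) = 1
  deg(6) = 2
  deg(7) = 6

Step 2: Count vertices with odd degree:
  Odd-degree vertices: 1, 2, 3, 5 (4 total)

Step 3: Apply Euler's theorem:
  - Eulerian circuit exists iff graph is connected and all vertices have even degree
  - Eulerian path exists iff graph is connected and has 0 or 2 odd-degree vertices

Graph has 4 odd-degree vertices (need 0 or 2).
Neither Eulerian path nor Eulerian circuit exists.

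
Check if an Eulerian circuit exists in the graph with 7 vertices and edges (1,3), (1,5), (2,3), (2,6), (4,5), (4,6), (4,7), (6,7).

Step 1: Find the degree of each vertex:
  deg(1) = 2
  deg(2) = 2
  deg(3) = 2
  deg(4) = 3
  deg(5) = 2
  deg(6) = 3
  deg(7) = 2

Step 2: Count vertices with odd degree:
  Odd-degree vertices: 4, 6 (2 total)

Step 3: Apply Euler's theorem:
  - Eulerian circuit exists iff graph is connected and all vertices have even degree
  - Eulerian path exists iff graph is connected and has 0 or 2 odd-degree vertices

Graph is connected with exactly 2 odd-degree vertices (4, 6).
Eulerian path exists (starting and ending at the odd-degree vertices), but no Eulerian circuit.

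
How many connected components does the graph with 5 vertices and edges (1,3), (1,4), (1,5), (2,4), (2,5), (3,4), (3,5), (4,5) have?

Step 1: Build adjacency list from edges:
  1: 3, 4, 5
  2: 4, 5
  3: 1, 4, 5
  4: 1, 2, 3, 5
  5: 1, 2, 3, 4

Step 2: Run BFS/DFS from vertex 1:
  Visited: {1, 3, 4, 5, 2}
  Reached 5 of 5 vertices

Step 3: All 5 vertices reached from vertex 1, so the graph is connected.
Number of connected components: 1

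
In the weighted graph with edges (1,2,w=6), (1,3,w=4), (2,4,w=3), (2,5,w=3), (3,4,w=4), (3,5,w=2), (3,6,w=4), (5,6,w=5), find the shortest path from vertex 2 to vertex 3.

Step 1: Build adjacency list with weights:
  1: 2(w=6), 3(w=4)
  2: 1(w=6), 4(w=3), 5(w=3)
  3: 1(w=4), 4(w=4), 5(w=2), 6(w=4)
  4: 2(w=3), 3(w=4)
  5: 2(w=3), 3(w=2), 6(w=5)
  6: 3(w=4), 5(w=5)

Step 2: Apply Dijkstra's algorithm from vertex 2:
  Visit vertex 2 (distance=0)
    Update dist[1] = 6
    Update dist[4] = 3
    Update dist[5] = 3
  Visit vertex 4 (distance=3)
    Update dist[3] = 7
  Visit vertex 5 (distance=3)
    Update dist[3] = 5
    Update dist[6] = 8
  Visit vertex 3 (distance=5)

Step 3: Shortest path: 2 -> 5 -> 3
Total weight: 3 + 2 = 5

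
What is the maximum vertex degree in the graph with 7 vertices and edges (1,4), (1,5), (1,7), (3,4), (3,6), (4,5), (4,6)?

Step 1: Count edges incident to each vertex:
  deg(1) = 3 (neighbors: 4, 5, 7)
  deg(2) = 0 (neighbors: none)
  deg(3) = 2 (neighbors: 4, 6)
  deg(4) = 4 (neighbors: 1, 3, 5, 6)
  deg(5) = 2 (neighbors: 1, 4)
  deg(6) = 2 (neighbors: 3, 4)
  deg(7) = 1 (neighbors: 1)

Step 2: Find maximum:
  max(3, 0, 2, 4, 2, 2, 1) = 4 (vertex 4)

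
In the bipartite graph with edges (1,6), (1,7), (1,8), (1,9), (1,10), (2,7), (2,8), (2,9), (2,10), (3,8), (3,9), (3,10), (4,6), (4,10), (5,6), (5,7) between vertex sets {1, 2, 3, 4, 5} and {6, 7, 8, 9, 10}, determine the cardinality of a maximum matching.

Step 1: List the neighbors of each left vertex:
  1: 6, 7, 8, 9, 10
  2: 7, 8, 9, 10
  3: 8, 9, 10
  4: 6, 10
  5: 6, 7

Step 2: Greedily match left vertices, then look for augmenting paths:
  Match 1 -- 9
  Match 2 -- 7
  Match 3 -- 8
  Match 4 -- 10
  Match 5 -- 6
  No augmenting path remains.

Step 3: Verify this is maximum:
  Matching size 5 = min(|L|, |R|) = min(5, 5), which is an upper bound, so this matching is maximum.

Maximum matching: {(1,9), (2,7), (3,8), (4,10), (5,6)}
Size: 5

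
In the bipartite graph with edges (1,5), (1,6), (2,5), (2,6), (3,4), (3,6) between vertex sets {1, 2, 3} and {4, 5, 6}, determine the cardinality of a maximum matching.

Step 1: List the neighbors of each left vertex:
  1: 5, 6
  2: 5, 6
  3: 4, 6

Step 2: Greedily match left vertices, then look for augmenting paths:
  Match 1 -- 5
  Match 2 -- 6
  Match 3 -- 4
  No augmenting path remains.

Step 3: Verify this is maximum:
  Matching size 3 = min(|L|, |R|) = min(3, 3), which is an upper bound, so this matching is maximum.

Maximum matching: {(1,5), (2,6), (3,4)}
Size: 3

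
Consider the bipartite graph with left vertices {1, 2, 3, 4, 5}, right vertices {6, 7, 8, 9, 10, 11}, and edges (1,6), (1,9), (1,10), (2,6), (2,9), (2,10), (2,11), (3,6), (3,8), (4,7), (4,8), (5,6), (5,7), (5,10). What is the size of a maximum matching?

Step 1: List the neighbors of each left vertex:
  1: 6, 9, 10
  2: 6, 9, 10, 11
  3: 6, 8
  4: 7, 8
  5: 6, 7, 10

Step 2: Greedily match left vertices, then look for augmenting paths:
  Match 1 -- 6
  Match 2 -- 9
  Match 3 -- 8
  Match 4 -- 7
  Match 5 -- 10
  No augmenting path remains.

Step 3: Verify this is maximum:
  Matching size 5 = min(|L|, |R|) = min(5, 6), which is an upper bound, so this matching is maximum.

Maximum matching: {(1,6), (2,9), (3,8), (4,7), (5,10)}
Size: 5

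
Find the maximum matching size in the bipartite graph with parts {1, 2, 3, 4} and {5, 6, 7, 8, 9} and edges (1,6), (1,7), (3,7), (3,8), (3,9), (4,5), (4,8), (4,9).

Step 1: List the neighbors of each left vertex:
  1: 6, 7
  2: (none)
  3: 7, 8, 9
  4: 5, 8, 9

Step 2: Greedily match left vertices, then look for augmenting paths:
  Match 1 -- 6
  Match 3 -- 7
  Match 4 -- 5
  No augmenting path remains.

Step 3: Verify this is maximum:
  Matching has size 3. The vertex set {1, 3, 4} covers every edge and has size 3; any matching has at most one edge per cover vertex, so 3 is maximum (König's theorem).

Maximum matching: {(1,6), (3,7), (4,5)}
Size: 3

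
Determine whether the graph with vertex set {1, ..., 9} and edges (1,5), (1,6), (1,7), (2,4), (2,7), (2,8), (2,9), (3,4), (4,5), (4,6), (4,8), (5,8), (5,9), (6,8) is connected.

Step 1: Build adjacency list from edges:
  1: 5, 6, 7
  2: 4, 7, 8, 9
  3: 4
  4: 2, 3, 5, 6, 8
  5: 1, 4, 8, 9
  6: 1, 4, 8
  7: 1, 2
  8: 2, 4, 5, 6
  9: 2, 5

Step 2: Run BFS/DFS from vertex 1:
  Visited: {1, 5, 6, 7, 4, 8, 9, 2, 3}
  Reached 9 of 9 vertices

Step 3: All 9 vertices reached from vertex 1, so the graph is connected.
Answer: Yes, the graph is connected.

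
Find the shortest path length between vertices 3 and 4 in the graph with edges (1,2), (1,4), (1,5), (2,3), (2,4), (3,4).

Step 1: Build adjacency list:
  1: 2, 4, 5
  2: 1, 3, 4
  3: 2, 4
  4: 1, 2, 3
  5: 1

Step 2: BFS from vertex 3 to find shortest path to 4:
  vertex 2 reached at distance 1
  vertex 4 reached at distance 1

Step 3: Shortest path: 3 -> 4
Path length: 1 edge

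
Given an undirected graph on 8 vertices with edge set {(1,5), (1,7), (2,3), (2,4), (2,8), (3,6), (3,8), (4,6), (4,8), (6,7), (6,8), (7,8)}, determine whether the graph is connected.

Step 1: Build adjacency list from edges:
  1: 5, 7
  2: 3, 4, 8
  3: 2, 6, 8
  4: 2, 6, 8
  5: 1
  6: 3, 4, 7, 8
  7: 1, 6, 8
  8: 2, 3, 4, 6, 7

Step 2: Run BFS/DFS from vertex 1:
  Visited: {1, 5, 7, 6, 8, 3, 4, 2}
  Reached 8 of 8 vertices

Step 3: All 8 vertices reached from vertex 1, so the graph is connected.
Answer: Yes, the graph is connected.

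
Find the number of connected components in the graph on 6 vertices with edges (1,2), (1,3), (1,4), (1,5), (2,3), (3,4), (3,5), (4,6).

Step 1: Build adjacency list from edges:
  1: 2, 3, 4, 5
  2: 1, 3
  3: 1, 2, 4, 5
  4: 1, 3, 6
  5: 1, 3
  6: 4

Step 2: Run BFS/DFS from vertex 1:
  Visited: {1, 2, 3, 4, 5, 6}
  Reached 6 of 6 vertices

Step 3: All 6 vertices reached from vertex 1, so the graph is connected.
Number of connected components: 1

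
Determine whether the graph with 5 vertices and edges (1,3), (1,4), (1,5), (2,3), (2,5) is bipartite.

Step 1: Attempt 2-coloring using BFS:
  Start at vertex 1, assign color 0
  Color vertex 3 with color 1 (neighbor of 1)
  Color vertex 4 with color 1 (neighbor of 1)
  Color vertex 5 with color 1 (neighbor of 1)
  Color vertex 2 with color 0 (neighbor of 3)

Step 2: 2-coloring succeeded. No conflicts found.
  Set A (color 0): {1, 2}
  Set B (color 1): {3, 4, 5}

The graph is bipartite with partition {1, 2}, {3, 4, 5}.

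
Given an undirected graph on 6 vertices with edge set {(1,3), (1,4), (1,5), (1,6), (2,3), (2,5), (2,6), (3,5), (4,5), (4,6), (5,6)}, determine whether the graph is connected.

Step 1: Build adjacency list from edges:
  1: 3, 4, 5, 6
  2: 3, 5, 6
  3: 1, 2, 5
  4: 1, 5, 6
  5: 1, 2, 3, 4, 6
  6: 1, 2, 4, 5

Step 2: Run BFS/DFS from vertex 1:
  Visited: {1, 3, 4, 5, 6, 2}
  Reached 6 of 6 vertices

Step 3: All 6 vertices reached from vertex 1, so the graph is connected.
Answer: Yes, the graph is connected.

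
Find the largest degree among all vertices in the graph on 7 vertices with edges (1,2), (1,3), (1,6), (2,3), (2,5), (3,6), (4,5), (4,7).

Step 1: Count edges incident to each vertex:
  deg(1) = 3 (neighbors: 2, 3, 6)
  deg(2) = 3 (neighbors: 1, 3, 5)
  deg(3) = 3 (neighbors: 1, 2, 6)
  deg(4) = 2 (neighbors: 5, 7)
  deg(5) = 2 (neighbors: 2, 4)
  deg(6) = 2 (neighbors: 1, 3)
  deg(7) = 1 (neighbors: 4)

Step 2: Find maximum:
  max(3, 3, 3, 2, 2, 2, 1) = 3 (vertex 1)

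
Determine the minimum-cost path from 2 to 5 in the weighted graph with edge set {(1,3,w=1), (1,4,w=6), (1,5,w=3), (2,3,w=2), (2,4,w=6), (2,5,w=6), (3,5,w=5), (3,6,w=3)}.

Step 1: Build adjacency list with weights:
  1: 3(w=1), 4(w=6), 5(w=3)
  2: 3(w=2), 4(w=6), 5(w=6)
  3: 1(w=1), 2(w=2), 5(w=5), 6(w=3)
  4: 1(w=6), 2(w=6)
  5: 1(w=3), 2(w=6), 3(w=5)
  6: 3(w=3)

Step 2: Apply Dijkstra's algorithm from vertex 2:
  Visit vertex 2 (distance=0)
    Update dist[3] = 2
    Update dist[4] = 6
    Update dist[5] = 6
  Visit vertex 3 (distance=2)
    Update dist[1] = 3
    Update dist[6] = 5
  Visit vertex 1 (distance=3)
  Visit vertex 6 (distance=5)
  Visit vertex 4 (distance=6)
  Visit vertex 5 (distance=6)

Step 3: Shortest path: 2 -> 5
Total weight: 6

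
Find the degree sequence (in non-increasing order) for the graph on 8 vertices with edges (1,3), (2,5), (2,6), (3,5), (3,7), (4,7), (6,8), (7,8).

Step 1: Count edges incident to each vertex:
  deg(1) = 1 (neighbors: 3)
  deg(2) = 2 (neighbors: 5, 6)
  deg(3) = 3 (neighbors: 1, 5, 7)
  deg(4) = 1 (neighbors: 7)
  deg(5) = 2 (neighbors: 2, 3)
  deg(6) = 2 (neighbors: 2, 8)
  deg(7) = 3 (neighbors: 3, 4, 8)
  deg(8) = 2 (neighbors: 6, 7)

Step 2: Sort degrees in non-increasing order:
  Degrees: [1, 2, 3, 1, 2, 2, 3, 2] -> sorted: [3, 3, 2, 2, 2, 2, 1, 1]

Degree sequence: [3, 3, 2, 2, 2, 2, 1, 1]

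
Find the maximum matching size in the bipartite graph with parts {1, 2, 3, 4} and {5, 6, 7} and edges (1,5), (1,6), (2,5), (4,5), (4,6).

Step 1: List the neighbors of each left vertex:
  1: 5, 6
  2: 5
  3: (none)
  4: 5, 6

Step 2: Greedily match left vertices, then look for augmenting paths:
  Match 1 -- 5
  Match 4 -- 6
  No augmenting path remains.

Step 3: Verify this is maximum:
  Matching has size 2. The vertex set {5, 6} covers every edge and has size 2; any matching has at most one edge per cover vertex, so 2 is maximum (König's theorem).

Maximum matching: {(1,5), (4,6)}
Size: 2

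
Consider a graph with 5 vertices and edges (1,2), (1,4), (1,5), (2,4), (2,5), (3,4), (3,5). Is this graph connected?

Step 1: Build adjacency list from edges:
  1: 2, 4, 5
  2: 1, 4, 5
  3: 4, 5
  4: 1, 2, 3
  5: 1, 2, 3

Step 2: Run BFS/DFS from vertex 1:
  Visited: {1, 2, 4, 5, 3}
  Reached 5 of 5 vertices

Step 3: All 5 vertices reached from vertex 1, so the graph is connected.
Answer: Yes, the graph is connected.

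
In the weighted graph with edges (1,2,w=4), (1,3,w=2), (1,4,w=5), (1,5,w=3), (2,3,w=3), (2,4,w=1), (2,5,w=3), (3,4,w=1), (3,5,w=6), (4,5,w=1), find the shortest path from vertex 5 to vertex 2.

Step 1: Build adjacency list with weights:
  1: 2(w=4), 3(w=2), 4(w=5), 5(w=3)
  2: 1(w=4), 3(w=3), 4(w=1), 5(w=3)
  3: 1(w=2), 2(w=3), 4(w=1), 5(w=6)
  4: 1(w=5), 2(w=1), 3(w=1), 5(w=1)
  5: 1(w=3), 2(w=3), 3(w=6), 4(w=1)

Step 2: Apply Dijkstra's algorithm from vertex 5:
  Visit vertex 5 (distance=0)
    Update dist[1] = 3
    Update dist[2] = 3
    Update dist[3] = 6
    Update dist[4] = 1
  Visit vertex 4 (distance=1)
    Update dist[2] = 2
    Update dist[3] = 2
  Visit vertex 2 (distance=2)

Step 3: Shortest path: 5 -> 4 -> 2
Total weight: 1 + 1 = 2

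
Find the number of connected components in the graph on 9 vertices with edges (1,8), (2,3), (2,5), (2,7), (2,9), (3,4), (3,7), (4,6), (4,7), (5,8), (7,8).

Step 1: Build adjacency list from edges:
  1: 8
  2: 3, 5, 7, 9
  3: 2, 4, 7
  4: 3, 6, 7
  5: 2, 8
  6: 4
  7: 2, 3, 4, 8
  8: 1, 5, 7
  9: 2

Step 2: Run BFS/DFS from vertex 1:
  Visited: {1, 8, 5, 7, 2, 3, 4, 9, 6}
  Reached 9 of 9 vertices

Step 3: All 9 vertices reached from vertex 1, so the graph is connected.
Number of connected components: 1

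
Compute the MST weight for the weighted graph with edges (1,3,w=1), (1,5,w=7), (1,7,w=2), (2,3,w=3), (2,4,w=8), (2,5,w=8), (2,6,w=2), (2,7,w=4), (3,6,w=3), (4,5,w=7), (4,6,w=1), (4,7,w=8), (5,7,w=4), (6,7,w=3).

Apply Kruskal's algorithm (sort edges by weight, add if no cycle):

Sorted edges by weight:
  (1,3) w=1
  (4,6) w=1
  (1,7) w=2
  (2,6) w=2
  (2,3) w=3
  (3,6) w=3
  (6,7) w=3
  (2,7) w=4
  (5,7) w=4
  (1,5) w=7
  (4,5) w=7
  (2,4) w=8
  (2,5) w=8
  (4,7) w=8

Add edge (1,3) w=1 -- no cycle. Running total: 1
Add edge (4,6) w=1 -- no cycle. Running total: 2
Add edge (1,7) w=2 -- no cycle. Running total: 4
Add edge (2,6) w=2 -- no cycle. Running total: 6
Add edge (2,3) w=3 -- no cycle. Running total: 9
Skip edge (3,6) w=3 -- would create cycle
Skip edge (6,7) w=3 -- would create cycle
Skip edge (2,7) w=4 -- would create cycle
Add edge (5,7) w=4 -- no cycle. Running total: 13

MST edges: (1,3,w=1), (4,6,w=1), (1,7,w=2), (2,6,w=2), (2,3,w=3), (5,7,w=4)
Total MST weight: 1 + 1 + 2 + 2 + 3 + 4 = 13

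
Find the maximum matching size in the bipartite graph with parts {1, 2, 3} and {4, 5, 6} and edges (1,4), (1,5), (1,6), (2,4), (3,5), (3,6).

Step 1: List the neighbors of each left vertex:
  1: 4, 5, 6
  2: 4
  3: 5, 6

Step 2: Greedily match left vertices, then look for augmenting paths:
  Match 1 -- 6
  Match 2 -- 4
  Match 3 -- 5
  No augmenting path remains.

Step 3: Verify this is maximum:
  Matching size 3 = min(|L|, |R|) = min(3, 3), which is an upper bound, so this matching is maximum.

Maximum matching: {(1,6), (2,4), (3,5)}
Size: 3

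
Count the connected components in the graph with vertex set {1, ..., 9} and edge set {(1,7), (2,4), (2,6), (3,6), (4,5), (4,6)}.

Step 1: Build adjacency list from edges:
  1: 7
  2: 4, 6
  3: 6
  4: 2, 5, 6
  5: 4
  6: 2, 3, 4
  7: 1
  8: (none)
  9: (none)

Step 2: Run BFS/DFS from vertex 1:
  Visited: {1, 7}
  Reached 2 of 9 vertices

Step 3: Only 2 of 9 vertices reached. Graph is disconnected.
Connected components: {1, 7}, {2, 3, 4, 5, 6}, {8}, {9}
Number of connected components: 4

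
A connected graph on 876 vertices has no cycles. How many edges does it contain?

A tree on n vertices always has exactly n - 1 edges.
For n = 876: edges = 876 - 1 = 875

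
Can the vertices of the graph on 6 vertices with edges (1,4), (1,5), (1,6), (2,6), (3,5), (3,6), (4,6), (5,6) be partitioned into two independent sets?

Step 1: Attempt 2-coloring using BFS:
  Start at vertex 1, assign color 0
  Color vertex 4 with color 1 (neighbor of 1)
  Color vertex 5 with color 1 (neighbor of 1)
  Color vertex 6 with color 1 (neighbor of 1)

Step 2: Conflict found! Vertices 4 and 6 are adjacent but have the same color.
This means the graph contains an odd cycle.

The graph is NOT bipartite.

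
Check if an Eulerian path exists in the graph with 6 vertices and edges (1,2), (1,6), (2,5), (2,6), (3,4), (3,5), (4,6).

Step 1: Find the degree of each vertex:
  deg(1) = 2
  deg(2) = 3
  deg(3) = 2
  deg(4) = 2
  deg(5) = 2
  deg(6) = 3

Step 2: Count vertices with odd degree:
  Odd-degree vertices: 2, 6 (2 total)

Step 3: Apply Euler's theorem:
  - Eulerian circuit exists iff graph is connected and all vertices have even degree
  - Eulerian path exists iff graph is connected and has 0 or 2 odd-degree vertices

Graph is connected with exactly 2 odd-degree vertices (2, 6).
Eulerian path exists (starting and ending at the odd-degree vertices), but no Eulerian circuit.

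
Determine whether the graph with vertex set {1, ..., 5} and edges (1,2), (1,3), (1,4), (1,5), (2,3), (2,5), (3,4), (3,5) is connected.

Step 1: Build adjacency list from edges:
  1: 2, 3, 4, 5
  2: 1, 3, 5
  3: 1, 2, 4, 5
  4: 1, 3
  5: 1, 2, 3

Step 2: Run BFS/DFS from vertex 1:
  Visited: {1, 2, 3, 4, 5}
  Reached 5 of 5 vertices

Step 3: All 5 vertices reached from vertex 1, so the graph is connected.
Answer: Yes, the graph is connected.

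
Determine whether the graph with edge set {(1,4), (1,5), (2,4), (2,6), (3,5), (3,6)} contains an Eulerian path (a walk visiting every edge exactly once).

Step 1: Find the degree of each vertex:
  deg(1) = 2
  deg(2) = 2
  deg(3) = 2
  deg(4) = 2
  deg(5) = 2
  deg(6) = 2

Step 2: Count vertices with odd degree:
  All vertices have even degree (0 odd-degree vertices)

Step 3: Apply Euler's theorem:
  - Eulerian circuit exists iff graph is connected and all vertices have even degree
  - Eulerian path exists iff graph is connected and has 0 or 2 odd-degree vertices

Graph is connected with 0 odd-degree vertices.
Both Eulerian circuit and Eulerian path exist.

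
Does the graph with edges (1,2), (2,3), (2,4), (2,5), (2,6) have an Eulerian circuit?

Step 1: Find the degree of each vertex:
  deg(1) = 1
  deg(2) = 5
  deg(3) = 1
  deg(4) = 1
  deg(5) = 1
  deg(6) = 1

Step 2: Count vertices with odd degree:
  Odd-degree vertices: 1, 2, 3, 4, 5, 6 (6 total)

Step 3: Apply Euler's theorem:
  - Eulerian circuit exists iff graph is connected and all vertices have even degree
  - Eulerian path exists iff graph is connected and has 0 or 2 odd-degree vertices

Graph has 6 odd-degree vertices (need 0 or 2).
Neither Eulerian path nor Eulerian circuit exists.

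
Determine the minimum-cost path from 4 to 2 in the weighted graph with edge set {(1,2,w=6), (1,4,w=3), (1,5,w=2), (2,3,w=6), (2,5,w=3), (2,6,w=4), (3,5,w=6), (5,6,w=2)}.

Step 1: Build adjacency list with weights:
  1: 2(w=6), 4(w=3), 5(w=2)
  2: 1(w=6), 3(w=6), 5(w=3), 6(w=4)
  3: 2(w=6), 5(w=6)
  4: 1(w=3)
  5: 1(w=2), 2(w=3), 3(w=6), 6(w=2)
  6: 2(w=4), 5(w=2)

Step 2: Apply Dijkstra's algorithm from vertex 4:
  Visit vertex 4 (distance=0)
    Update dist[1] = 3
  Visit vertex 1 (distance=3)
    Update dist[2] = 9
    Update dist[5] = 5
  Visit vertex 5 (distance=5)
    Update dist[2] = 8
    Update dist[3] = 11
    Update dist[6] = 7
  Visit vertex 6 (distance=7)
  Visit vertex 2 (distance=8)

Step 3: Shortest path: 4 -> 1 -> 5 -> 2
Total weight: 3 + 2 + 3 = 8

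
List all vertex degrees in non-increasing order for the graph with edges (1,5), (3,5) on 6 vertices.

Step 1: Count edges incident to each vertex:
  deg(1) = 1 (neighbors: 5)
  deg(2) = 0 (neighbors: none)
  deg(3) = 1 (neighbors: 5)
  deg(4) = 0 (neighbors: none)
  deg(5) = 2 (neighbors: 1, 3)
  deg(6) = 0 (neighbors: none)

Step 2: Sort degrees in non-increasing order:
  Degrees: [1, 0, 1, 0, 2, 0] -> sorted: [2, 1, 1, 0, 0, 0]

Degree sequence: [2, 1, 1, 0, 0, 0]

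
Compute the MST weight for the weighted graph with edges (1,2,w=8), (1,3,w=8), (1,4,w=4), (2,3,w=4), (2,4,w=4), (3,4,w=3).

Apply Kruskal's algorithm (sort edges by weight, add if no cycle):

Sorted edges by weight:
  (3,4) w=3
  (1,4) w=4
  (2,3) w=4
  (2,4) w=4
  (1,2) w=8
  (1,3) w=8

Add edge (3,4) w=3 -- no cycle. Running total: 3
Add edge (1,4) w=4 -- no cycle. Running total: 7
Add edge (2,3) w=4 -- no cycle. Running total: 11

MST edges: (3,4,w=3), (1,4,w=4), (2,3,w=4)
Total MST weight: 3 + 4 + 4 = 11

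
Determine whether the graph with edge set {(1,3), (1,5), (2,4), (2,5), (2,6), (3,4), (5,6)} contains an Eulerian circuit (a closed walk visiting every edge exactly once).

Step 1: Find the degree of each vertex:
  deg(1) = 2
  deg(2) = 3
  deg(3) = 2
  deg(4) = 2
  deg(5) = 3
  deg(6) = 2

Step 2: Count vertices with odd degree:
  Odd-degree vertices: 2, 5 (2 total)

Step 3: Apply Euler's theorem:
  - Eulerian circuit exists iff graph is connected and all vertices have even degree
  - Eulerian path exists iff graph is connected and has 0 or 2 odd-degree vertices

Graph is connected with exactly 2 odd-degree vertices (2, 5).
Eulerian path exists (starting and ending at the odd-degree vertices), but no Eulerian circuit.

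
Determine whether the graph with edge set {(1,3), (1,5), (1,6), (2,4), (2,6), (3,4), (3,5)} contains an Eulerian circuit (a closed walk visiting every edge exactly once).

Step 1: Find the degree of each vertex:
  deg(1) = 3
  deg(2) = 2
  deg(3) = 3
  deg(4) = 2
  deg(5) = 2
  deg(6) = 2

Step 2: Count vertices with odd degree:
  Odd-degree vertices: 1, 3 (2 total)

Step 3: Apply Euler's theorem:
  - Eulerian circuit exists iff graph is connected and all vertices have even degree
  - Eulerian path exists iff graph is connected and has 0 or 2 odd-degree vertices

Graph is connected with exactly 2 odd-degree vertices (1, 3).
Eulerian path exists (starting and ending at the odd-degree vertices), but no Eulerian circuit.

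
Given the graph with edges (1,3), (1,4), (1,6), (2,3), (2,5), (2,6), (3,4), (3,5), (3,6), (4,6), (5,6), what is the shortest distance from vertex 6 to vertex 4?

Step 1: Build adjacency list:
  1: 3, 4, 6
  2: 3, 5, 6
  3: 1, 2, 4, 5, 6
  4: 1, 3, 6
  5: 2, 3, 6
  6: 1, 2, 3, 4, 5

Step 2: BFS from vertex 6 to find shortest path to 4:
  vertex 1 reached at distance 1
  vertex 2 reached at distance 1
  vertex 3 reached at distance 1
  vertex 4 reached at distance 1

Step 3: Shortest path: 6 -> 4
Path length: 1 edge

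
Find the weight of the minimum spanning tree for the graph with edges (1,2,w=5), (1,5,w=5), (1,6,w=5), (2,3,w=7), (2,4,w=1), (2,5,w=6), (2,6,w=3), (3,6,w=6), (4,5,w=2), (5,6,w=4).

Apply Kruskal's algorithm (sort edges by weight, add if no cycle):

Sorted edges by weight:
  (2,4) w=1
  (4,5) w=2
  (2,6) w=3
  (5,6) w=4
  (1,6) w=5
  (1,5) w=5
  (1,2) w=5
  (2,5) w=6
  (3,6) w=6
  (2,3) w=7

Add edge (2,4) w=1 -- no cycle. Running total: 1
Add edge (4,5) w=2 -- no cycle. Running total: 3
Add edge (2,6) w=3 -- no cycle. Running total: 6
Skip edge (5,6) w=4 -- would create cycle
Add edge (1,6) w=5 -- no cycle. Running total: 11
Skip edge (1,5) w=5 -- would create cycle
Skip edge (1,2) w=5 -- would create cycle
Skip edge (2,5) w=6 -- would create cycle
Add edge (3,6) w=6 -- no cycle. Running total: 17

MST edges: (2,4,w=1), (4,5,w=2), (2,6,w=3), (1,6,w=5), (3,6,w=6)
Total MST weight: 1 + 2 + 3 + 5 + 6 = 17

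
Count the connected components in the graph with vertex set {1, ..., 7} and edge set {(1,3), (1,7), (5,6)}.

Step 1: Build adjacency list from edges:
  1: 3, 7
  2: (none)
  3: 1
  4: (none)
  5: 6
  6: 5
  7: 1

Step 2: Run BFS/DFS from vertex 1:
  Visited: {1, 3, 7}
  Reached 3 of 7 vertices

Step 3: Only 3 of 7 vertices reached. Graph is disconnected.
Connected components: {1, 3, 7}, {2}, {4}, {5, 6}
Number of connected components: 4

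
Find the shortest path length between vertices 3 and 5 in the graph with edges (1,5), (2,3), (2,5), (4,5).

Step 1: Build adjacency list:
  1: 5
  2: 3, 5
  3: 2
  4: 5
  5: 1, 2, 4

Step 2: BFS from vertex 3 to find shortest path to 5:
  vertex 2 reached at distance 1
  vertex 5 reached at distance 2

Step 3: Shortest path: 3 -> 2 -> 5
Path length: 2 edges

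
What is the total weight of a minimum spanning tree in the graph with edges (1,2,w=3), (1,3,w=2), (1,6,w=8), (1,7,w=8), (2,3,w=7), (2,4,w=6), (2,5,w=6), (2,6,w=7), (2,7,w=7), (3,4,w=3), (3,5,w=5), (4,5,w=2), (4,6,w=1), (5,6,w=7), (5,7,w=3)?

Apply Kruskal's algorithm (sort edges by weight, add if no cycle):

Sorted edges by weight:
  (4,6) w=1
  (1,3) w=2
  (4,5) w=2
  (1,2) w=3
  (3,4) w=3
  (5,7) w=3
  (3,5) w=5
  (2,4) w=6
  (2,5) w=6
  (2,7) w=7
  (2,6) w=7
  (2,3) w=7
  (5,6) w=7
  (1,6) w=8
  (1,7) w=8

Add edge (4,6) w=1 -- no cycle. Running total: 1
Add edge (1,3) w=2 -- no cycle. Running total: 3
Add edge (4,5) w=2 -- no cycle. Running total: 5
Add edge (1,2) w=3 -- no cycle. Running total: 8
Add edge (3,4) w=3 -- no cycle. Running total: 11
Add edge (5,7) w=3 -- no cycle. Running total: 14

MST edges: (4,6,w=1), (1,3,w=2), (4,5,w=2), (1,2,w=3), (3,4,w=3), (5,7,w=3)
Total MST weight: 1 + 2 + 2 + 3 + 3 + 3 = 14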